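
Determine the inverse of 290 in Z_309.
65

gcd(290, 309) = 1, so the inverse exists.
Extended Euclidean algorithm on (309, 290):
309 = 1 × 290 + 19  ⟹  19 = (1)·309 + (-1)·290
290 = 15 × 19 + 5  ⟹  5 = (-15)·309 + (16)·290
19 = 3 × 5 + 4  ⟹  4 = (46)·309 + (-49)·290
5 = 1 × 4 + 1  ⟹  1 = (-61)·309 + (65)·290
So (65)·290 ≡ 1 (mod 309), i.e. 290^(-1) ≡ 65 (mod 309).
Check: 290 × 65 = 18850 ≡ 1 (mod 309)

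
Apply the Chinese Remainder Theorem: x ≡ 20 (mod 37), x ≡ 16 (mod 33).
1204

Using Chinese Remainder Theorem:
M = 37 × 33 = 1221
M1 = 33, M2 = 37
y1 = 33^(-1) mod 37 = 9
y2 = 37^(-1) mod 33 = 25
x = (20×33×9 + 16×37×25) mod 1221 = 1204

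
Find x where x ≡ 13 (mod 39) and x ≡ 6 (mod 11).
325

Using Chinese Remainder Theorem:
M = 39 × 11 = 429
M1 = 11, M2 = 39
y1 = 11^(-1) mod 39 = 32
y2 = 39^(-1) mod 11 = 2
x = (13×11×32 + 6×39×2) mod 429 = 325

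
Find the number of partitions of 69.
3554345

p(n) counts ways to write n as a sum of positive integers (order ignored).
Euler's pentagonal recurrence: p(k) = p(k-1) + p(k-2) - p(k-5) - p(k-7) + p(k-12) + p(k-15) - ... (offsets j(3j∓1)/2, signs ++--, p(0)=1, p(<0)=0).
DP table for k = 0..68: p(0)=1, p(1)=1, p(2)=2, p(3)=3, p(4)=5, p(5)=7, p(6)=11, p(7)=15, p(8)=22, p(9)=30, p(10)=42, p(11)=56, p(12)=77, p(13)=101, p(14)=135, p(15)=176, p(16)=231, p(17)=297, p(18)=385, p(19)=490, p(20)=627, p(21)=792, p(22)=1002, p(23)=1255, p(24)=1575, p(25)=1958, p(26)=2436, p(27)=3010, p(28)=3718, p(29)=4565, p(30)=5604, p(31)=6842, p(32)=8349, p(33)=10143, p(34)=12310, p(35)=14883, p(36)=17977, p(37)=21637, p(38)=26015, p(39)=31185, p(40)=37338, p(41)=44583, p(42)=53174, p(43)=63261, p(44)=75175, p(45)=89134, p(46)=105558, p(47)=124754, p(48)=147273, p(49)=173525, p(50)=204226, p(51)=239943, p(52)=281589, p(53)=329931, p(54)=386155, p(55)=451276, p(56)=526823, p(57)=614154, p(58)=715220, p(59)=831820, p(60)=966467, p(61)=1121505, p(62)=1300156, p(63)=1505499, p(64)=1741630, p(65)=2012558, p(66)=2323520, p(67)=2679689, p(68)=3087735.
Final step: p(69) = p(68) + p(67) - p(64) - p(62) + p(57) + p(54) - p(47) - p(43) + p(34) + p(29) - p(18) - p(12)
= 3087735 + 2679689 - 1741630 - 1300156 + 614154 + 386155 - 124754 - 63261 + 12310 + 4565 - 385 - 77
= 3554345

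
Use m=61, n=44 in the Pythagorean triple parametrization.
(1785, 5368, 5657)

Euclid's formula: a = m² - n², b = 2mn, c = m² + n²
m = 61, n = 44
a = 61² - 44² = 3721 - 1936 = 1785
b = 2 × 61 × 44 = 5368
c = 61² + 44² = 3721 + 1936 = 5657
Verification: 1785² + 5368² = 3186225 + 28815424 = 32001649 = 5657² ✓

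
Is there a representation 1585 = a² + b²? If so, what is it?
8² + 39² (a=8, b=39)

Factorization: 1585 = 5 × 317
By Fermat: n is sum of two squares iff every prime p ≡ 3 (mod 4) appears to even power.
All primes ≡ 3 (mod 4) appear to even power.
Search a = 0, 1, 2, … for 1585 - a² a perfect square: first hit at a = 8: 1585 - 64 = 1521 = 39².
1585 = 8² + 39² = 64 + 1521 ✓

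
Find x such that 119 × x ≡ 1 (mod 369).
338

gcd(119, 369) = 1, so the inverse exists.
Extended Euclidean algorithm on (369, 119):
369 = 3 × 119 + 12  ⟹  12 = (1)·369 + (-3)·119
119 = 9 × 12 + 11  ⟹  11 = (-9)·369 + (28)·119
12 = 1 × 11 + 1  ⟹  1 = (10)·369 + (-31)·119
So (-31)·119 ≡ 1 (mod 369), i.e. 119^(-1) ≡ -31 ≡ 338 (mod 369).
Check: 119 × 338 = 40222 ≡ 1 (mod 369)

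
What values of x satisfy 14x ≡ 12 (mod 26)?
x ≡ 12 (mod 13)

gcd(14, 26) = 2, which divides 12, so solutions exist.
Divide through by 2: 7x ≡ 6 (mod 13).
Find 7^(-1) mod 13 by the extended Euclidean algorithm:
13 = 1 × 7 + 6  ⟹  6 = (1)·13 + (-1)·7
7 = 1 × 6 + 1  ⟹  1 = (-1)·13 + (2)·7
So (2)·7 ≡ 1 (mod 13), i.e. 7^(-1) ≡ 2 (mod 13).
x ≡ 2 × 6 = 12 ≡ 12 (mod 13).
Check: 14 × 12 = 168 ≡ 12 (mod 26).
x ≡ 12 (mod 13), giving 2 solutions mod 26.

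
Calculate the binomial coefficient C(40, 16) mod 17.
0

Using Lucas' theorem:
Write n=40 and k=16 in base 17:
n in base 17: [2, 6]
k in base 17: [0, 16]
C(40,16) mod 17 = ∏ C(n_i, k_i) mod 17
Digit binomials (mod 17): C(2,0) = 1; C(6,16) = 0 (k_i > n_i)
Product: 1 × 0 = 0 ≡ 0 (mod 17)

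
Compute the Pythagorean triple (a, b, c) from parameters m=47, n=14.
(2013, 1316, 2405)

Euclid's formula: a = m² - n², b = 2mn, c = m² + n²
m = 47, n = 14
a = 47² - 14² = 2209 - 196 = 2013
b = 2 × 47 × 14 = 1316
c = 47² + 14² = 2209 + 196 = 2405
Verification: 2013² + 1316² = 4052169 + 1731856 = 5784025 = 2405² ✓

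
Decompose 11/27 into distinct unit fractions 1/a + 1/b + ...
1/3 + 1/14 + 1/378

Greedy algorithm:
11/27: ceiling(27/11) = 3, use 1/3
2/27: ceiling(27/2) = 14, use 1/14
1/378: ceiling(378/1) = 378, use 1/378
Result: 11/27 = 1/3 + 1/14 + 1/378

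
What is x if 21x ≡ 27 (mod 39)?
x ≡ 5 (mod 13)

gcd(21, 39) = 3, which divides 27, so solutions exist.
Divide through by 3: 7x ≡ 9 (mod 13).
Find 7^(-1) mod 13 by the extended Euclidean algorithm:
13 = 1 × 7 + 6  ⟹  6 = (1)·13 + (-1)·7
7 = 1 × 6 + 1  ⟹  1 = (-1)·13 + (2)·7
So (2)·7 ≡ 1 (mod 13), i.e. 7^(-1) ≡ 2 (mod 13).
x ≡ 2 × 9 = 18 ≡ 5 (mod 13).
Check: 21 × 5 = 105 ≡ 27 (mod 39).
x ≡ 5 (mod 13), giving 3 solutions mod 39.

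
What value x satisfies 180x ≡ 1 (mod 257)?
10

gcd(180, 257) = 1, so the inverse exists.
Extended Euclidean algorithm on (257, 180):
257 = 1 × 180 + 77  ⟹  77 = (1)·257 + (-1)·180
180 = 2 × 77 + 26  ⟹  26 = (-2)·257 + (3)·180
77 = 2 × 26 + 25  ⟹  25 = (5)·257 + (-7)·180
26 = 1 × 25 + 1  ⟹  1 = (-7)·257 + (10)·180
So (10)·180 ≡ 1 (mod 257), i.e. 180^(-1) ≡ 10 (mod 257).
Check: 180 × 10 = 1800 ≡ 1 (mod 257)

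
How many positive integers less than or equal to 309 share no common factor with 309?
204

309 = 3 × 103
φ(n) = n × ∏(1 - 1/p) for each prime p dividing n
φ(309) = 309 × (1 - 1/3) × (1 - 1/103) = 204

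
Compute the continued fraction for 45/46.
[0; 1, 45]

Euclidean algorithm steps:
45 = 0 × 46 + 45
46 = 1 × 45 + 1
45 = 45 × 1 + 0
Continued fraction: [0; 1, 45]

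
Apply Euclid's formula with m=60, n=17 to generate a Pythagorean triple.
(3311, 2040, 3889)

Euclid's formula: a = m² - n², b = 2mn, c = m² + n²
m = 60, n = 17
a = 60² - 17² = 3600 - 289 = 3311
b = 2 × 60 × 17 = 2040
c = 60² + 17² = 3600 + 289 = 3889
Verification: 3311² + 2040² = 10962721 + 4161600 = 15124321 = 3889² ✓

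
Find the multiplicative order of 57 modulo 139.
23

139 is prime, so ord(57) divides φ(139) = 138.
Divisors of 138: 1, 2, 3, 6, 23, 46, 69, 138.
Repeated squaring: 57^1 ≡ 57, 57^2 ≡ 52, 57^4 ≡ 63, 57^8 ≡ 77, 57^16 ≡ 91, 57^32 ≡ 80, 57^64 ≡ 6, 57^128 ≡ 36 (mod 139).
Test 57^d mod 139 for each divisor d in increasing order:
57^1 ≡ 57
57^2 ≡ 52
57^3 = 57^2·57^1 ≡ 45
57^6 = 57^4·57^2 ≡ 79
57^23 = 57^16·57^4·57^2·57^1 ≡ 1  ← first divisor giving 1
The order is 23.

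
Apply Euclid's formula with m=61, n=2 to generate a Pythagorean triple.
(3717, 244, 3725)

Euclid's formula: a = m² - n², b = 2mn, c = m² + n²
m = 61, n = 2
a = 61² - 2² = 3721 - 4 = 3717
b = 2 × 61 × 2 = 244
c = 61² + 2² = 3721 + 4 = 3725
Verification: 3717² + 244² = 13816089 + 59536 = 13875625 = 3725² ✓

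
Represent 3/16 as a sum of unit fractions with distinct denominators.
1/6 + 1/48

Greedy algorithm:
3/16: ceiling(16/3) = 6, use 1/6
1/48: ceiling(48/1) = 48, use 1/48
Result: 3/16 = 1/6 + 1/48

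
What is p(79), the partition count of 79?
13848650

p(n) counts ways to write n as a sum of positive integers (order ignored).
Euler's pentagonal recurrence: p(k) = p(k-1) + p(k-2) - p(k-5) - p(k-7) + p(k-12) + p(k-15) - ... (offsets j(3j∓1)/2, signs ++--, p(0)=1, p(<0)=0).
DP table for k = 0..78: p(0)=1, p(1)=1, p(2)=2, p(3)=3, p(4)=5, p(5)=7, p(6)=11, p(7)=15, p(8)=22, p(9)=30, p(10)=42, p(11)=56, p(12)=77, p(13)=101, p(14)=135, p(15)=176, p(16)=231, p(17)=297, p(18)=385, p(19)=490, p(20)=627, p(21)=792, p(22)=1002, p(23)=1255, p(24)=1575, p(25)=1958, p(26)=2436, p(27)=3010, p(28)=3718, p(29)=4565, p(30)=5604, p(31)=6842, p(32)=8349, p(33)=10143, p(34)=12310, p(35)=14883, p(36)=17977, p(37)=21637, p(38)=26015, p(39)=31185, p(40)=37338, p(41)=44583, p(42)=53174, p(43)=63261, p(44)=75175, p(45)=89134, p(46)=105558, p(47)=124754, p(48)=147273, p(49)=173525, p(50)=204226, p(51)=239943, p(52)=281589, p(53)=329931, p(54)=386155, p(55)=451276, p(56)=526823, p(57)=614154, p(58)=715220, p(59)=831820, p(60)=966467, p(61)=1121505, p(62)=1300156, p(63)=1505499, p(64)=1741630, p(65)=2012558, p(66)=2323520, p(67)=2679689, p(68)=3087735, p(69)=3554345, p(70)=4087968, p(71)=4697205, p(72)=5392783, p(73)=6185689, p(74)=7089500, p(75)=8118264, p(76)=9289091, p(77)=10619863, p(78)=12132164.
Final step: p(79) = p(78) + p(77) - p(74) - p(72) + p(67) + p(64) - p(57) - p(53) + p(44) + p(39) - p(28) - p(22) + p(9) + p(2)
= 12132164 + 10619863 - 7089500 - 5392783 + 2679689 + 1741630 - 614154 - 329931 + 75175 + 31185 - 3718 - 1002 + 30 + 2
= 13848650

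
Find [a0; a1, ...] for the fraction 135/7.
[19; 3, 2]

Euclidean algorithm steps:
135 = 19 × 7 + 2
7 = 3 × 2 + 1
2 = 2 × 1 + 0
Continued fraction: [19; 3, 2]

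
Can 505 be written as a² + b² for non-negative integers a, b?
8² + 21² (a=8, b=21)

Factorization: 505 = 5 × 101
By Fermat: n is sum of two squares iff every prime p ≡ 3 (mod 4) appears to even power.
All primes ≡ 3 (mod 4) appear to even power.
Search a = 0, 1, 2, … for 505 - a² a perfect square: first hit at a = 8: 505 - 64 = 441 = 21².
505 = 8² + 21² = 64 + 441 ✓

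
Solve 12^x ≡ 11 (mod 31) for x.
17

Baby-step giant-step with step n = ⌈√31⌉ = 6.
Baby steps 12^j mod 31 (j:value) for j=0..5: 0:1, 1:12, 2:20, 3:23, 4:28, 5:26.
Giant-step multiplier: 12^(-6) ≡ 12^(30-6) = 12^24 ≡ 16 (mod 31).
Giant steps γ_i = 11·16^i mod 31: γ_0=11, γ_1=21, γ_2=26 (in table at j=5).
x = i·n + j = 2·6 + 5 = 17.
Check: 12^17 ≡ 11 (mod 31).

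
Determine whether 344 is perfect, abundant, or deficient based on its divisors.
deficient

Proper divisors of 344: sum = 1 + 2 + 4 + 8 + 43 + 86 + 172 = 316
Since 316 < 344, 344 is deficient.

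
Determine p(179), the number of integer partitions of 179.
625846753120

p(n) counts ways to write n as a sum of positive integers (order ignored).
Euler's pentagonal recurrence: p(k) = p(k-1) + p(k-2) - p(k-5) - p(k-7) + p(k-12) + p(k-15) - ... (offsets j(3j∓1)/2, signs ++--, p(0)=1, p(<0)=0).
DP table for k = 0..178: p(0)=1, p(1)=1, p(2)=2, p(3)=3, p(4)=5, p(5)=7, p(6)=11, p(7)=15, p(8)=22, p(9)=30, p(10)=42, p(11)=56, p(12)=77, p(13)=101, p(14)=135, p(15)=176, p(16)=231, p(17)=297, p(18)=385, p(19)=490, p(20)=627, p(21)=792, p(22)=1002, p(23)=1255, p(24)=1575, p(25)=1958, p(26)=2436, p(27)=3010, p(28)=3718, p(29)=4565, p(30)=5604, p(31)=6842, p(32)=8349, p(33)=10143, p(34)=12310, p(35)=14883, p(36)=17977, p(37)=21637, p(38)=26015, p(39)=31185, p(40)=37338, p(41)=44583, p(42)=53174, p(43)=63261, p(44)=75175, p(45)=89134, p(46)=105558, p(47)=124754, p(48)=147273, p(49)=173525, p(50)=204226, p(51)=239943, p(52)=281589, p(53)=329931, p(54)=386155, p(55)=451276, p(56)=526823, p(57)=614154, p(58)=715220, p(59)=831820, p(60)=966467, p(61)=1121505, p(62)=1300156, p(63)=1505499, p(64)=1741630, p(65)=2012558, p(66)=2323520, p(67)=2679689, p(68)=3087735, p(69)=3554345, p(70)=4087968, p(71)=4697205, p(72)=5392783, p(73)=6185689, p(74)=7089500, p(75)=8118264, p(76)=9289091, p(77)=10619863, p(78)=12132164, p(79)=13848650, p(80)=15796476, p(81)=18004327, p(82)=20506255, p(83)=23338469, p(84)=26543660, p(85)=30167357, p(86)=34262962, p(87)=38887673, p(88)=44108109, p(89)=49995925, p(90)=56634173, p(91)=64112359, p(92)=72533807, p(93)=82010177, p(94)=92669720, p(95)=104651419, p(96)=118114304, p(97)=133230930, p(98)=150198136, p(99)=169229875, p(100)=190569292, p(101)=214481126, p(102)=241265379, p(103)=271248950, p(104)=304801365, p(105)=342325709, p(106)=384276336, p(107)=431149389, p(108)=483502844, p(109)=541946240, p(110)=607163746, p(111)=679903203, p(112)=761002156, p(113)=851376628, p(114)=952050665, p(115)=1064144451, p(116)=1188908248, p(117)=1327710076, p(118)=1482074143, p(119)=1653668665, p(120)=1844349560, p(121)=2056148051, p(122)=2291320912, p(123)=2552338241, p(124)=2841940500, p(125)=3163127352, p(126)=3519222692, p(127)=3913864295, p(128)=4351078600, p(129)=4835271870, p(130)=5371315400, p(131)=5964539504, p(132)=6620830889, p(133)=7346629512, p(134)=8149040695, p(135)=9035836076, p(136)=10015581680, p(137)=11097645016, p(138)=12292341831, p(139)=13610949895, p(140)=15065878135, p(141)=16670689208, p(142)=18440293320, p(143)=20390982757, p(144)=22540654445, p(145)=24908858009, p(146)=27517052599, p(147)=30388671978, p(148)=33549419497, p(149)=37027355200, p(150)=40853235313, p(151)=45060624582, p(152)=49686288421, p(153)=54770336324, p(154)=60356673280, p(155)=66493182097, p(156)=73232243759, p(157)=80630964769, p(158)=88751778802, p(159)=97662728555, p(160)=107438159466, p(161)=118159068427, p(162)=129913904637, p(163)=142798995930, p(164)=156919475295, p(165)=172389800255, p(166)=189334822579, p(167)=207890420102, p(168)=228204732751, p(169)=250438925115, p(170)=274768617130, p(171)=301384802048, p(172)=330495499613, p(173)=362326859895, p(174)=397125074750, p(175)=435157697830, p(176)=476715857290, p(177)=522115831195, p(178)=571701605655.
Final step: p(179) = p(178) + p(177) - p(174) - p(172) + p(167) + p(164) - p(157) - p(153) + p(144) + p(139) - p(128) - p(122) + p(109) + p(102) - p(87) - p(79) + p(62) + p(53) - p(34) - p(24) + p(3)
= 571701605655 + 522115831195 - 397125074750 - 330495499613 + 207890420102 + 156919475295 - 80630964769 - 54770336324 + 22540654445 + 13610949895 - 4351078600 - 2291320912 + 541946240 + 241265379 - 38887673 - 13848650 + 1300156 + 329931 - 12310 - 1575 + 3
= 625846753120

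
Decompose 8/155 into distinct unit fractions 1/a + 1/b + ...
1/20 + 1/620

Greedy algorithm:
8/155: ceiling(155/8) = 20, use 1/20
1/620: ceiling(620/1) = 620, use 1/620
Result: 8/155 = 1/20 + 1/620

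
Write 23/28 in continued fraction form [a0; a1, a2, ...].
[0; 1, 4, 1, 1, 2]

Euclidean algorithm steps:
23 = 0 × 28 + 23
28 = 1 × 23 + 5
23 = 4 × 5 + 3
5 = 1 × 3 + 2
3 = 1 × 2 + 1
2 = 2 × 1 + 0
Continued fraction: [0; 1, 4, 1, 1, 2]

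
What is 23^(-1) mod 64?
39

gcd(23, 64) = 1, so the inverse exists.
Extended Euclidean algorithm on (64, 23):
64 = 2 × 23 + 18  ⟹  18 = (1)·64 + (-2)·23
23 = 1 × 18 + 5  ⟹  5 = (-1)·64 + (3)·23
18 = 3 × 5 + 3  ⟹  3 = (4)·64 + (-11)·23
5 = 1 × 3 + 2  ⟹  2 = (-5)·64 + (14)·23
3 = 1 × 2 + 1  ⟹  1 = (9)·64 + (-25)·23
So (-25)·23 ≡ 1 (mod 64), i.e. 23^(-1) ≡ -25 ≡ 39 (mod 64).
Check: 23 × 39 = 897 ≡ 1 (mod 64)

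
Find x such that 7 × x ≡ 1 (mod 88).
63

gcd(7, 88) = 1, so the inverse exists.
Extended Euclidean algorithm on (88, 7):
88 = 12 × 7 + 4  ⟹  4 = (1)·88 + (-12)·7
7 = 1 × 4 + 3  ⟹  3 = (-1)·88 + (13)·7
4 = 1 × 3 + 1  ⟹  1 = (2)·88 + (-25)·7
So (-25)·7 ≡ 1 (mod 88), i.e. 7^(-1) ≡ -25 ≡ 63 (mod 88).
Check: 7 × 63 = 441 ≡ 1 (mod 88)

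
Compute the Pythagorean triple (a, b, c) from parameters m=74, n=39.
(3955, 5772, 6997)

Euclid's formula: a = m² - n², b = 2mn, c = m² + n²
m = 74, n = 39
a = 74² - 39² = 5476 - 1521 = 3955
b = 2 × 74 × 39 = 5772
c = 74² + 39² = 5476 + 1521 = 6997
Verification: 3955² + 5772² = 15642025 + 33315984 = 48958009 = 6997² ✓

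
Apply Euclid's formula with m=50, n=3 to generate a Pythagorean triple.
(2491, 300, 2509)

Euclid's formula: a = m² - n², b = 2mn, c = m² + n²
m = 50, n = 3
a = 50² - 3² = 2500 - 9 = 2491
b = 2 × 50 × 3 = 300
c = 50² + 3² = 2500 + 9 = 2509
Verification: 2491² + 300² = 6205081 + 90000 = 6295081 = 2509² ✓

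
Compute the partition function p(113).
851376628

p(n) counts ways to write n as a sum of positive integers (order ignored).
Euler's pentagonal recurrence: p(k) = p(k-1) + p(k-2) - p(k-5) - p(k-7) + p(k-12) + p(k-15) - ... (offsets j(3j∓1)/2, signs ++--, p(0)=1, p(<0)=0).
DP table for k = 0..112: p(0)=1, p(1)=1, p(2)=2, p(3)=3, p(4)=5, p(5)=7, p(6)=11, p(7)=15, p(8)=22, p(9)=30, p(10)=42, p(11)=56, p(12)=77, p(13)=101, p(14)=135, p(15)=176, p(16)=231, p(17)=297, p(18)=385, p(19)=490, p(20)=627, p(21)=792, p(22)=1002, p(23)=1255, p(24)=1575, p(25)=1958, p(26)=2436, p(27)=3010, p(28)=3718, p(29)=4565, p(30)=5604, p(31)=6842, p(32)=8349, p(33)=10143, p(34)=12310, p(35)=14883, p(36)=17977, p(37)=21637, p(38)=26015, p(39)=31185, p(40)=37338, p(41)=44583, p(42)=53174, p(43)=63261, p(44)=75175, p(45)=89134, p(46)=105558, p(47)=124754, p(48)=147273, p(49)=173525, p(50)=204226, p(51)=239943, p(52)=281589, p(53)=329931, p(54)=386155, p(55)=451276, p(56)=526823, p(57)=614154, p(58)=715220, p(59)=831820, p(60)=966467, p(61)=1121505, p(62)=1300156, p(63)=1505499, p(64)=1741630, p(65)=2012558, p(66)=2323520, p(67)=2679689, p(68)=3087735, p(69)=3554345, p(70)=4087968, p(71)=4697205, p(72)=5392783, p(73)=6185689, p(74)=7089500, p(75)=8118264, p(76)=9289091, p(77)=10619863, p(78)=12132164, p(79)=13848650, p(80)=15796476, p(81)=18004327, p(82)=20506255, p(83)=23338469, p(84)=26543660, p(85)=30167357, p(86)=34262962, p(87)=38887673, p(88)=44108109, p(89)=49995925, p(90)=56634173, p(91)=64112359, p(92)=72533807, p(93)=82010177, p(94)=92669720, p(95)=104651419, p(96)=118114304, p(97)=133230930, p(98)=150198136, p(99)=169229875, p(100)=190569292, p(101)=214481126, p(102)=241265379, p(103)=271248950, p(104)=304801365, p(105)=342325709, p(106)=384276336, p(107)=431149389, p(108)=483502844, p(109)=541946240, p(110)=607163746, p(111)=679903203, p(112)=761002156.
Final step: p(113) = p(112) + p(111) - p(108) - p(106) + p(101) + p(98) - p(91) - p(87) + p(78) + p(73) - p(62) - p(56) + p(43) + p(36) - p(21) - p(13)
= 761002156 + 679903203 - 483502844 - 384276336 + 214481126 + 150198136 - 64112359 - 38887673 + 12132164 + 6185689 - 1300156 - 526823 + 63261 + 17977 - 792 - 101
= 851376628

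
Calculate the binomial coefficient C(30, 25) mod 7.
0

Using Lucas' theorem:
Write n=30 and k=25 in base 7:
n in base 7: [4, 2]
k in base 7: [3, 4]
C(30,25) mod 7 = ∏ C(n_i, k_i) mod 7
Digit binomials (mod 7): C(4,3) = 4; C(2,4) = 0 (k_i > n_i)
Product: 4 × 0 = 0 ≡ 0 (mod 7)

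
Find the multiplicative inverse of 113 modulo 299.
172

gcd(113, 299) = 1, so the inverse exists.
Extended Euclidean algorithm on (299, 113):
299 = 2 × 113 + 73  ⟹  73 = (1)·299 + (-2)·113
113 = 1 × 73 + 40  ⟹  40 = (-1)·299 + (3)·113
73 = 1 × 40 + 33  ⟹  33 = (2)·299 + (-5)·113
40 = 1 × 33 + 7  ⟹  7 = (-3)·299 + (8)·113
33 = 4 × 7 + 5  ⟹  5 = (14)·299 + (-37)·113
7 = 1 × 5 + 2  ⟹  2 = (-17)·299 + (45)·113
5 = 2 × 2 + 1  ⟹  1 = (48)·299 + (-127)·113
So (-127)·113 ≡ 1 (mod 299), i.e. 113^(-1) ≡ -127 ≡ 172 (mod 299).
Check: 113 × 172 = 19436 ≡ 1 (mod 299)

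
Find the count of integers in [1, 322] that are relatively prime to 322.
132

322 = 2 × 7 × 23
φ(n) = n × ∏(1 - 1/p) for each prime p dividing n
φ(322) = 322 × (1 - 1/2) × (1 - 1/7) × (1 - 1/23) = 132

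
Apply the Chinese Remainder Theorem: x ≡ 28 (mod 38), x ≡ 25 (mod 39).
142

Using Chinese Remainder Theorem:
M = 38 × 39 = 1482
M1 = 39, M2 = 38
y1 = 39^(-1) mod 38 = 1
y2 = 38^(-1) mod 39 = 38
x = (28×39×1 + 25×38×38) mod 1482 = 142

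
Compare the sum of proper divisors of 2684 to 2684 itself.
deficient

Proper divisors of 2684: sum = 1 + 2 + 4 + 11 + 22 + 44 + 61 + 122 + 244 + 671 + 1342 = 2524
Since 2524 < 2684, 2684 is deficient.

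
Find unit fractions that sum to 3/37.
1/13 + 1/241 + 1/115921

Greedy algorithm:
3/37: ceiling(37/3) = 13, use 1/13
2/481: ceiling(481/2) = 241, use 1/241
1/115921: ceiling(115921/1) = 115921, use 1/115921
Result: 3/37 = 1/13 + 1/241 + 1/115921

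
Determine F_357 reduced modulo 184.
90

Matrix identity: Q^n = [[F_(n+1), F_n], [F_n, F_(n-1)]] with Q = [[1,1],[1,0]].
n = 357 = 101100101₂. Square-and-multiply, entries mod 184:
Q^1 = [[1,1],[1,0]]
Q^2 = (Q^1)² = [[2,1],[1,1]]
Q^5 = (Q^2)²·Q = [[8,5],[5,3]]
Q^11 = (Q^5)²·Q = [[144,89],[89,55]]
Q^22 = (Q^11)² = [[137,47],[47,90]]
Q^44 = (Q^22)² = [[2,181],[181,5]]
Q^89 = (Q^44)²·Q = [[176,13],[13,163]]
Q^178 = (Q^89)² = [[49,175],[175,58]]
Q^357 = (Q^178)²·Q = [[47,90],[90,141]]
F_357 mod 184 = Q^357[0][1] = 90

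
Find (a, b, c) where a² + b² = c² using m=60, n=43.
(1751, 5160, 5449)

Euclid's formula: a = m² - n², b = 2mn, c = m² + n²
m = 60, n = 43
a = 60² - 43² = 3600 - 1849 = 1751
b = 2 × 60 × 43 = 5160
c = 60² + 43² = 3600 + 1849 = 5449
Verification: 1751² + 5160² = 3066001 + 26625600 = 29691601 = 5449² ✓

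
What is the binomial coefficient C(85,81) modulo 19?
12

Using Lucas' theorem:
Write n=85 and k=81 in base 19:
n in base 19: [4, 9]
k in base 19: [4, 5]
C(85,81) mod 19 = ∏ C(n_i, k_i) mod 19
Digit binomials (mod 19): C(4,4) = 1; C(9,5) = 126 ≡ 12
Product: 1 × 12 = 12 ≡ 12 (mod 19)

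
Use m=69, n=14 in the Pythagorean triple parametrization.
(4565, 1932, 4957)

Euclid's formula: a = m² - n², b = 2mn, c = m² + n²
m = 69, n = 14
a = 69² - 14² = 4761 - 196 = 4565
b = 2 × 69 × 14 = 1932
c = 69² + 14² = 4761 + 196 = 4957
Verification: 4565² + 1932² = 20839225 + 3732624 = 24571849 = 4957² ✓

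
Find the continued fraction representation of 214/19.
[11; 3, 1, 4]

Euclidean algorithm steps:
214 = 11 × 19 + 5
19 = 3 × 5 + 4
5 = 1 × 4 + 1
4 = 4 × 1 + 0
Continued fraction: [11; 3, 1, 4]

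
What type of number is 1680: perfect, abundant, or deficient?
abundant

Proper divisors of 1680: sum = 1 + 2 + 3 + 4 + 5 + 6 + 7 + 8 + ... + 336 + 420 + 560 + 840 (39 divisors) = 4272
Since 4272 > 1680, 1680 is abundant.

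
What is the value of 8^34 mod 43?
16

Repeated squaring. Binary of 34 = 100010.
8^1 ≡ 8 (mod 43); 8^2 ≡ 21 (mod 43); 8^4 ≡ 11 (mod 43); 8^8 ≡ 35 (mod 43); 8^16 ≡ 21 (mod 43); 8^32 ≡ 11 (mod 43)
8^34 = 8^2 × 8^32 ≡ 16 (mod 43)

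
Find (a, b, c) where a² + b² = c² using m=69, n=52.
(2057, 7176, 7465)

Euclid's formula: a = m² - n², b = 2mn, c = m² + n²
m = 69, n = 52
a = 69² - 52² = 4761 - 2704 = 2057
b = 2 × 69 × 52 = 7176
c = 69² + 52² = 4761 + 2704 = 7465
Verification: 2057² + 7176² = 4231249 + 51494976 = 55726225 = 7465² ✓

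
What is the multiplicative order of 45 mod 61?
30

61 is prime, so ord(45) divides φ(61) = 60.
Divisors of 60: 1, 2, 3, 4, 5, 6, 10, 12, 15, 20, 30, 60.
Repeated squaring: 45^1 ≡ 45, 45^2 ≡ 12, 45^4 ≡ 22, 45^8 ≡ 57, 45^16 ≡ 16, 45^32 ≡ 12 (mod 61).
Test 45^d mod 61 for each divisor d in increasing order:
45^1 ≡ 45
45^2 ≡ 12
45^3 = 45^2·45^1 ≡ 52
45^4 ≡ 22
45^5 = 45^4·45^1 ≡ 14
45^6 = 45^4·45^2 ≡ 20
45^10 = 45^8·45^2 ≡ 13
45^12 = 45^8·45^4 ≡ 34
45^15 = 45^8·45^4·45^2·45^1 ≡ 60
45^20 = 45^16·45^4 ≡ 47
45^30 = 45^16·45^8·45^4·45^2 ≡ 1  ← first divisor giving 1
The order is 30.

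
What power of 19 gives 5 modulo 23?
3

Baby-step giant-step with step n = ⌈√23⌉ = 5.
Baby steps 19^j mod 23 (j:value) for j=0..4: 0:1, 1:19, 2:16, 3:5, 4:3.
h = 5 is already in the table at j=3, so x = 3.
Check: 19^3 ≡ 5 (mod 23).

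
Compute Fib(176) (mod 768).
165

Matrix identity: Q^n = [[F_(n+1), F_n], [F_n, F_(n-1)]] with Q = [[1,1],[1,0]].
n = 176 = 10110000₂. Square-and-multiply, entries mod 768:
Q^1 = [[1,1],[1,0]]
Q^2 = (Q^1)² = [[2,1],[1,1]]
Q^5 = (Q^2)²·Q = [[8,5],[5,3]]
Q^11 = (Q^5)²·Q = [[144,89],[89,55]]
Q^22 = (Q^11)² = [[241,47],[47,194]]
Q^44 = (Q^22)² = [[386,477],[477,677]]
Q^88 = (Q^44)² = [[205,171],[171,34]]
Q^176 = (Q^88)² = [[610,165],[165,445]]
F_176 mod 768 = Q^176[0][1] = 165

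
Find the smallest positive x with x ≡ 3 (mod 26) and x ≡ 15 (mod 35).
575

Using Chinese Remainder Theorem:
M = 26 × 35 = 910
M1 = 35, M2 = 26
y1 = 35^(-1) mod 26 = 3
y2 = 26^(-1) mod 35 = 31
x = (3×35×3 + 15×26×31) mod 910 = 575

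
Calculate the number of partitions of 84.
26543660

p(n) counts ways to write n as a sum of positive integers (order ignored).
Euler's pentagonal recurrence: p(k) = p(k-1) + p(k-2) - p(k-5) - p(k-7) + p(k-12) + p(k-15) - ... (offsets j(3j∓1)/2, signs ++--, p(0)=1, p(<0)=0).
DP table for k = 0..83: p(0)=1, p(1)=1, p(2)=2, p(3)=3, p(4)=5, p(5)=7, p(6)=11, p(7)=15, p(8)=22, p(9)=30, p(10)=42, p(11)=56, p(12)=77, p(13)=101, p(14)=135, p(15)=176, p(16)=231, p(17)=297, p(18)=385, p(19)=490, p(20)=627, p(21)=792, p(22)=1002, p(23)=1255, p(24)=1575, p(25)=1958, p(26)=2436, p(27)=3010, p(28)=3718, p(29)=4565, p(30)=5604, p(31)=6842, p(32)=8349, p(33)=10143, p(34)=12310, p(35)=14883, p(36)=17977, p(37)=21637, p(38)=26015, p(39)=31185, p(40)=37338, p(41)=44583, p(42)=53174, p(43)=63261, p(44)=75175, p(45)=89134, p(46)=105558, p(47)=124754, p(48)=147273, p(49)=173525, p(50)=204226, p(51)=239943, p(52)=281589, p(53)=329931, p(54)=386155, p(55)=451276, p(56)=526823, p(57)=614154, p(58)=715220, p(59)=831820, p(60)=966467, p(61)=1121505, p(62)=1300156, p(63)=1505499, p(64)=1741630, p(65)=2012558, p(66)=2323520, p(67)=2679689, p(68)=3087735, p(69)=3554345, p(70)=4087968, p(71)=4697205, p(72)=5392783, p(73)=6185689, p(74)=7089500, p(75)=8118264, p(76)=9289091, p(77)=10619863, p(78)=12132164, p(79)=13848650, p(80)=15796476, p(81)=18004327, p(82)=20506255, p(83)=23338469.
Final step: p(84) = p(83) + p(82) - p(79) - p(77) + p(72) + p(69) - p(62) - p(58) + p(49) + p(44) - p(33) - p(27) + p(14) + p(7)
= 23338469 + 20506255 - 13848650 - 10619863 + 5392783 + 3554345 - 1300156 - 715220 + 173525 + 75175 - 10143 - 3010 + 135 + 15
= 26543660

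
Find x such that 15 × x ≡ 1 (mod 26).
7

gcd(15, 26) = 1, so the inverse exists.
Extended Euclidean algorithm on (26, 15):
26 = 1 × 15 + 11  ⟹  11 = (1)·26 + (-1)·15
15 = 1 × 11 + 4  ⟹  4 = (-1)·26 + (2)·15
11 = 2 × 4 + 3  ⟹  3 = (3)·26 + (-5)·15
4 = 1 × 3 + 1  ⟹  1 = (-4)·26 + (7)·15
So (7)·15 ≡ 1 (mod 26), i.e. 15^(-1) ≡ 7 (mod 26).
Check: 15 × 7 = 105 ≡ 1 (mod 26)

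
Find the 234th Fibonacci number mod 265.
252

Matrix identity: Q^n = [[F_(n+1), F_n], [F_n, F_(n-1)]] with Q = [[1,1],[1,0]].
n = 234 = 11101010₂. Square-and-multiply, entries mod 265:
Q^1 = [[1,1],[1,0]]
Q^3 = (Q^1)²·Q = [[3,2],[2,1]]
Q^7 = (Q^3)²·Q = [[21,13],[13,8]]
Q^14 = (Q^7)² = [[80,112],[112,233]]
Q^29 = (Q^14)²·Q = [[205,129],[129,76]]
Q^58 = (Q^29)² = [[101,209],[209,157]]
Q^117 = (Q^58)²·Q = [[214,87],[87,127]]
Q^234 = (Q^117)² = [[100,252],[252,113]]
F_234 mod 265 = Q^234[0][1] = 252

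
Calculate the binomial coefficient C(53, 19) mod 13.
0

Using Lucas' theorem:
Write n=53 and k=19 in base 13:
n in base 13: [4, 1]
k in base 13: [1, 6]
C(53,19) mod 13 = ∏ C(n_i, k_i) mod 13
Digit binomials (mod 13): C(4,1) = 4; C(1,6) = 0 (k_i > n_i)
Product: 4 × 0 = 0 ≡ 0 (mod 13)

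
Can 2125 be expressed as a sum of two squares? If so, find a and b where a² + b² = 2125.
3² + 46² (a=3, b=46)

Factorization: 2125 = 5^3 × 17
By Fermat: n is sum of two squares iff every prime p ≡ 3 (mod 4) appears to even power.
All primes ≡ 3 (mod 4) appear to even power.
Search a = 0, 1, 2, … for 2125 - a² a perfect square: first hit at a = 3: 2125 - 9 = 2116 = 46².
2125 = 3² + 46² = 9 + 2116 ✓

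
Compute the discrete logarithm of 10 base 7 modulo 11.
5

Baby-step giant-step with step n = ⌈√11⌉ = 4.
Baby steps 7^j mod 11 (j:value) for j=0..3: 0:1, 1:7, 2:5, 3:2.
Giant-step multiplier: 7^(-4) ≡ 7^(10-4) = 7^6 ≡ 4 (mod 11).
Giant steps γ_i = 10·4^i mod 11: γ_0=10, γ_1=7 (in table at j=1).
x = i·n + j = 1·4 + 1 = 5.
Check: 7^5 ≡ 10 (mod 11).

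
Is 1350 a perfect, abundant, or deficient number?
abundant

Proper divisors of 1350: sum = 1 + 2 + 3 + 5 + 6 + 9 + 10 + 15 + ... + 225 + 270 + 450 + 675 (23 divisors) = 2370
Since 2370 > 1350, 1350 is abundant.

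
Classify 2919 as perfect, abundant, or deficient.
deficient

Proper divisors of 2919: sum = 1 + 3 + 7 + 21 + 139 + 417 + 973 = 1561
Since 1561 < 2919, 2919 is deficient.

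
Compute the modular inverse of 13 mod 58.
9

gcd(13, 58) = 1, so the inverse exists.
Extended Euclidean algorithm on (58, 13):
58 = 4 × 13 + 6  ⟹  6 = (1)·58 + (-4)·13
13 = 2 × 6 + 1  ⟹  1 = (-2)·58 + (9)·13
So (9)·13 ≡ 1 (mod 58), i.e. 13^(-1) ≡ 9 (mod 58).
Check: 13 × 9 = 117 ≡ 1 (mod 58)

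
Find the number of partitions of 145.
24908858009

p(n) counts ways to write n as a sum of positive integers (order ignored).
Euler's pentagonal recurrence: p(k) = p(k-1) + p(k-2) - p(k-5) - p(k-7) + p(k-12) + p(k-15) - ... (offsets j(3j∓1)/2, signs ++--, p(0)=1, p(<0)=0).
DP table for k = 0..144: p(0)=1, p(1)=1, p(2)=2, p(3)=3, p(4)=5, p(5)=7, p(6)=11, p(7)=15, p(8)=22, p(9)=30, p(10)=42, p(11)=56, p(12)=77, p(13)=101, p(14)=135, p(15)=176, p(16)=231, p(17)=297, p(18)=385, p(19)=490, p(20)=627, p(21)=792, p(22)=1002, p(23)=1255, p(24)=1575, p(25)=1958, p(26)=2436, p(27)=3010, p(28)=3718, p(29)=4565, p(30)=5604, p(31)=6842, p(32)=8349, p(33)=10143, p(34)=12310, p(35)=14883, p(36)=17977, p(37)=21637, p(38)=26015, p(39)=31185, p(40)=37338, p(41)=44583, p(42)=53174, p(43)=63261, p(44)=75175, p(45)=89134, p(46)=105558, p(47)=124754, p(48)=147273, p(49)=173525, p(50)=204226, p(51)=239943, p(52)=281589, p(53)=329931, p(54)=386155, p(55)=451276, p(56)=526823, p(57)=614154, p(58)=715220, p(59)=831820, p(60)=966467, p(61)=1121505, p(62)=1300156, p(63)=1505499, p(64)=1741630, p(65)=2012558, p(66)=2323520, p(67)=2679689, p(68)=3087735, p(69)=3554345, p(70)=4087968, p(71)=4697205, p(72)=5392783, p(73)=6185689, p(74)=7089500, p(75)=8118264, p(76)=9289091, p(77)=10619863, p(78)=12132164, p(79)=13848650, p(80)=15796476, p(81)=18004327, p(82)=20506255, p(83)=23338469, p(84)=26543660, p(85)=30167357, p(86)=34262962, p(87)=38887673, p(88)=44108109, p(89)=49995925, p(90)=56634173, p(91)=64112359, p(92)=72533807, p(93)=82010177, p(94)=92669720, p(95)=104651419, p(96)=118114304, p(97)=133230930, p(98)=150198136, p(99)=169229875, p(100)=190569292, p(101)=214481126, p(102)=241265379, p(103)=271248950, p(104)=304801365, p(105)=342325709, p(106)=384276336, p(107)=431149389, p(108)=483502844, p(109)=541946240, p(110)=607163746, p(111)=679903203, p(112)=761002156, p(113)=851376628, p(114)=952050665, p(115)=1064144451, p(116)=1188908248, p(117)=1327710076, p(118)=1482074143, p(119)=1653668665, p(120)=1844349560, p(121)=2056148051, p(122)=2291320912, p(123)=2552338241, p(124)=2841940500, p(125)=3163127352, p(126)=3519222692, p(127)=3913864295, p(128)=4351078600, p(129)=4835271870, p(130)=5371315400, p(131)=5964539504, p(132)=6620830889, p(133)=7346629512, p(134)=8149040695, p(135)=9035836076, p(136)=10015581680, p(137)=11097645016, p(138)=12292341831, p(139)=13610949895, p(140)=15065878135, p(141)=16670689208, p(142)=18440293320, p(143)=20390982757, p(144)=22540654445.
Final step: p(145) = p(144) + p(143) - p(140) - p(138) + p(133) + p(130) - p(123) - p(119) + p(110) + p(105) - p(94) - p(88) + p(75) + p(68) - p(53) - p(45) + p(28) + p(19) - p(0)
= 22540654445 + 20390982757 - 15065878135 - 12292341831 + 7346629512 + 5371315400 - 2552338241 - 1653668665 + 607163746 + 342325709 - 92669720 - 44108109 + 8118264 + 3087735 - 329931 - 89134 + 3718 + 490 - 1
= 24908858009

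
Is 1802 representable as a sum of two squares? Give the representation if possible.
11² + 41² (a=11, b=41)

Factorization: 1802 = 2 × 17 × 53
By Fermat: n is sum of two squares iff every prime p ≡ 3 (mod 4) appears to even power.
All primes ≡ 3 (mod 4) appear to even power.
Search a = 0, 1, 2, … for 1802 - a² a perfect square: first hit at a = 11: 1802 - 121 = 1681 = 41².
1802 = 11² + 41² = 121 + 1681 ✓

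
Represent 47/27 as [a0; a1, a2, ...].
[1; 1, 2, 1, 6]

Euclidean algorithm steps:
47 = 1 × 27 + 20
27 = 1 × 20 + 7
20 = 2 × 7 + 6
7 = 1 × 6 + 1
6 = 6 × 1 + 0
Continued fraction: [1; 1, 2, 1, 6]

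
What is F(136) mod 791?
595

Matrix identity: Q^n = [[F_(n+1), F_n], [F_n, F_(n-1)]] with Q = [[1,1],[1,0]].
n = 136 = 10001000₂. Square-and-multiply, entries mod 791:
Q^1 = [[1,1],[1,0]]
Q^2 = (Q^1)² = [[2,1],[1,1]]
Q^4 = (Q^2)² = [[5,3],[3,2]]
Q^8 = (Q^4)² = [[34,21],[21,13]]
Q^17 = (Q^8)²·Q = [[211,15],[15,196]]
Q^34 = (Q^17)² = [[450,568],[568,673]]
Q^68 = (Q^34)² = [[691,318],[318,373]]
Q^136 = (Q^68)² = [[384,595],[595,580]]
F_136 mod 791 = Q^136[0][1] = 595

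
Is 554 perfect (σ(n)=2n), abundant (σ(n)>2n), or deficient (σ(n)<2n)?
deficient

Proper divisors of 554: sum = 1 + 2 + 277 = 280
Since 280 < 554, 554 is deficient.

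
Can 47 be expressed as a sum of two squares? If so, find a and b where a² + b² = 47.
Not possible

Factorization: 47 = 47
By Fermat: n is sum of two squares iff every prime p ≡ 3 (mod 4) appears to even power.
Prime(s) ≡ 3 (mod 4) with odd exponent: [(47, 1)]
Therefore 47 cannot be expressed as a² + b².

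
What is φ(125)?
100

125 = 5^3
φ(n) = n × ∏(1 - 1/p) for each prime p dividing n
φ(125) = 125 × (1 - 1/5) = 100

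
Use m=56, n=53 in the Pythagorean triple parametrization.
(327, 5936, 5945)

Euclid's formula: a = m² - n², b = 2mn, c = m² + n²
m = 56, n = 53
a = 56² - 53² = 3136 - 2809 = 327
b = 2 × 56 × 53 = 5936
c = 56² + 53² = 3136 + 2809 = 5945
Verification: 327² + 5936² = 106929 + 35236096 = 35343025 = 5945² ✓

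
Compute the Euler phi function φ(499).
498

499 = 499
φ(n) = n × ∏(1 - 1/p) for each prime p dividing n
φ(499) = 499 × (1 - 1/499) = 498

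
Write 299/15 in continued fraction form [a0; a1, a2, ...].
[19; 1, 14]

Euclidean algorithm steps:
299 = 19 × 15 + 14
15 = 1 × 14 + 1
14 = 14 × 1 + 0
Continued fraction: [19; 1, 14]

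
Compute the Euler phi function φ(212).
104

212 = 2^2 × 53
φ(n) = n × ∏(1 - 1/p) for each prime p dividing n
φ(212) = 212 × (1 - 1/2) × (1 - 1/53) = 104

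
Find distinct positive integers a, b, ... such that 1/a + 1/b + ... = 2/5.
1/3 + 1/15

Greedy algorithm:
2/5: ceiling(5/2) = 3, use 1/3
1/15: ceiling(15/1) = 15, use 1/15
Result: 2/5 = 1/3 + 1/15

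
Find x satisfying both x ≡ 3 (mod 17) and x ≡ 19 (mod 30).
139

Using Chinese Remainder Theorem:
M = 17 × 30 = 510
M1 = 30, M2 = 17
y1 = 30^(-1) mod 17 = 4
y2 = 17^(-1) mod 30 = 23
x = (3×30×4 + 19×17×23) mod 510 = 139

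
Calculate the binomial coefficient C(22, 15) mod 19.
0

Using Lucas' theorem:
Write n=22 and k=15 in base 19:
n in base 19: [1, 3]
k in base 19: [0, 15]
C(22,15) mod 19 = ∏ C(n_i, k_i) mod 19
Digit binomials (mod 19): C(1,0) = 1; C(3,15) = 0 (k_i > n_i)
Product: 1 × 0 = 0 ≡ 0 (mod 19)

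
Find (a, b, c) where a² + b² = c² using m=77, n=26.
(5253, 4004, 6605)

Euclid's formula: a = m² - n², b = 2mn, c = m² + n²
m = 77, n = 26
a = 77² - 26² = 5929 - 676 = 5253
b = 2 × 77 × 26 = 4004
c = 77² + 26² = 5929 + 676 = 6605
Verification: 5253² + 4004² = 27594009 + 16032016 = 43626025 = 6605² ✓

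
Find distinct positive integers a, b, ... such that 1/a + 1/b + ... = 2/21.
1/11 + 1/231

Greedy algorithm:
2/21: ceiling(21/2) = 11, use 1/11
1/231: ceiling(231/1) = 231, use 1/231
Result: 2/21 = 1/11 + 1/231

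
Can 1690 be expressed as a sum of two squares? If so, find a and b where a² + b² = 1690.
3² + 41² (a=3, b=41)

Factorization: 1690 = 2 × 5 × 13^2
By Fermat: n is sum of two squares iff every prime p ≡ 3 (mod 4) appears to even power.
All primes ≡ 3 (mod 4) appear to even power.
Search a = 0, 1, 2, … for 1690 - a² a perfect square: first hit at a = 3: 1690 - 9 = 1681 = 41².
1690 = 3² + 41² = 9 + 1681 ✓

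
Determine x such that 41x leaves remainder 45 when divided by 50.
x ≡ 45 (mod 50)

gcd(41, 50) = 1, which divides 45, so solutions exist.
Find 41^(-1) mod 50 by the extended Euclidean algorithm:
50 = 1 × 41 + 9  ⟹  9 = (1)·50 + (-1)·41
41 = 4 × 9 + 5  ⟹  5 = (-4)·50 + (5)·41
9 = 1 × 5 + 4  ⟹  4 = (5)·50 + (-6)·41
5 = 1 × 4 + 1  ⟹  1 = (-9)·50 + (11)·41
So (11)·41 ≡ 1 (mod 50), i.e. 41^(-1) ≡ 11 (mod 50).
x ≡ 11 × 45 = 495 ≡ 45 (mod 50).
Check: 41 × 45 = 1845 ≡ 45 (mod 50).
Unique solution: x ≡ 45 (mod 50)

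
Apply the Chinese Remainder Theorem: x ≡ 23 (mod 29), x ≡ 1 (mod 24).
313

Using Chinese Remainder Theorem:
M = 29 × 24 = 696
M1 = 24, M2 = 29
y1 = 24^(-1) mod 29 = 23
y2 = 29^(-1) mod 24 = 5
x = (23×24×23 + 1×29×5) mod 696 = 313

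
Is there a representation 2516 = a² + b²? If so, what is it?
4² + 50² (a=4, b=50)

Factorization: 2516 = 2^2 × 17 × 37
By Fermat: n is sum of two squares iff every prime p ≡ 3 (mod 4) appears to even power.
All primes ≡ 3 (mod 4) appear to even power.
Search a = 0, 1, 2, … for 2516 - a² a perfect square: first hit at a = 4: 2516 - 16 = 2500 = 50².
2516 = 4² + 50² = 16 + 2500 ✓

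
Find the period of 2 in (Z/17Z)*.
8

17 is prime, so ord(2) divides φ(17) = 16.
Divisors of 16: 1, 2, 4, 8, 16.
Repeated squaring: 2^1 ≡ 2, 2^2 ≡ 4, 2^4 ≡ 16, 2^8 ≡ 1, 2^16 ≡ 1 (mod 17).
Test 2^d mod 17 for each divisor d in increasing order:
2^1 ≡ 2
2^2 ≡ 4
2^4 ≡ 16
2^8 ≡ 1  ← first divisor giving 1
The order is 8.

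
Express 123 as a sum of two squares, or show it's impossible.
Not possible

Factorization: 123 = 3 × 41
By Fermat: n is sum of two squares iff every prime p ≡ 3 (mod 4) appears to even power.
Prime(s) ≡ 3 (mod 4) with odd exponent: [(3, 1)]
Therefore 123 cannot be expressed as a² + b².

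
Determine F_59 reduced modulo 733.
582

Matrix identity: Q^n = [[F_(n+1), F_n], [F_n, F_(n-1)]] with Q = [[1,1],[1,0]].
n = 59 = 111011₂. Square-and-multiply, entries mod 733:
Q^1 = [[1,1],[1,0]]
Q^3 = (Q^1)²·Q = [[3,2],[2,1]]
Q^7 = (Q^3)²·Q = [[21,13],[13,8]]
Q^14 = (Q^7)² = [[610,377],[377,233]]
Q^29 = (Q^14)²·Q = [[85,396],[396,422]]
Q^59 = (Q^29)²·Q = [[512,582],[582,663]]
F_59 mod 733 = Q^59[0][1] = 582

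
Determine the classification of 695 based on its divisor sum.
deficient

Proper divisors of 695: sum = 1 + 5 + 139 = 145
Since 145 < 695, 695 is deficient.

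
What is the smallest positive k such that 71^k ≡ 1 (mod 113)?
16

113 is prime, so ord(71) divides φ(113) = 112.
Divisors of 112: 1, 2, 4, 7, 8, 14, 16, 28, 56, 112.
Repeated squaring: 71^1 ≡ 71, 71^2 ≡ 69, 71^4 ≡ 15, 71^8 ≡ 112, 71^16 ≡ 1, 71^32 ≡ 1, 71^64 ≡ 1 (mod 113).
Test 71^d mod 113 for each divisor d in increasing order:
71^1 ≡ 71
71^2 ≡ 69
71^4 ≡ 15
71^7 = 71^4·71^2·71^1 ≡ 35
71^8 ≡ 112
71^14 = 71^8·71^4·71^2 ≡ 95
71^16 ≡ 1  ← first divisor giving 1
The order is 16.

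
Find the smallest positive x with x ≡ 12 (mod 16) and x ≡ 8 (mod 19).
236

Using Chinese Remainder Theorem:
M = 16 × 19 = 304
M1 = 19, M2 = 16
y1 = 19^(-1) mod 16 = 11
y2 = 16^(-1) mod 19 = 6
x = (12×19×11 + 8×16×6) mod 304 = 236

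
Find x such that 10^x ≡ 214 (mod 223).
163

Baby-step giant-step with step n = ⌈√223⌉ = 15.
Baby steps 10^j mod 223 (j:value) for j=0..14: 0:1, 1:10, 2:100, 3:108, 4:188, 5:96, 6:68, 7:11, 8:110, 9:208, 10:73, 11:61, 12:164, 13:79, 14:121.
Giant-step multiplier: 10^(-15) ≡ 10^(222-15) = 10^207 ≡ 54 (mod 223).
Giant steps γ_i = 214·54^i mod 223: γ_0=214, γ_1=183, γ_2=70, γ_3=212, γ_4=75, γ_5=36, γ_6=160, γ_7=166, γ_8=44, γ_9=146, γ_10=79 (in table at j=13).
x = i·n + j = 10·15 + 13 = 163.
Check: 10^163 ≡ 214 (mod 223).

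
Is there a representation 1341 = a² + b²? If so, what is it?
21² + 30² (a=21, b=30)

Factorization: 1341 = 3^2 × 149
By Fermat: n is sum of two squares iff every prime p ≡ 3 (mod 4) appears to even power.
All primes ≡ 3 (mod 4) appear to even power.
Search a = 0, 1, 2, … for 1341 - a² a perfect square: first hit at a = 21: 1341 - 441 = 900 = 30².
1341 = 21² + 30² = 441 + 900 ✓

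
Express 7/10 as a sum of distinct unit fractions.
1/2 + 1/5

Greedy algorithm:
7/10: ceiling(10/7) = 2, use 1/2
1/5: ceiling(5/1) = 5, use 1/5
Result: 7/10 = 1/2 + 1/5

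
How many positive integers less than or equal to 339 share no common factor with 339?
224

339 = 3 × 113
φ(n) = n × ∏(1 - 1/p) for each prime p dividing n
φ(339) = 339 × (1 - 1/3) × (1 - 1/113) = 224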